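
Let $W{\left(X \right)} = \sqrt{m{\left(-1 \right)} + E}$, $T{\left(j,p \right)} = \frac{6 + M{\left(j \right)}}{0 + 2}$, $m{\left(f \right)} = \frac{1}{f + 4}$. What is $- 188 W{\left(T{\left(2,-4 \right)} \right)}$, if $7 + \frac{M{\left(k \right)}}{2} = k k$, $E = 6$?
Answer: $- \frac{188 \sqrt{57}}{3} \approx -473.12$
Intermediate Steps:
$M{\left(k \right)} = -14 + 2 k^{2}$ ($M{\left(k \right)} = -14 + 2 k k = -14 + 2 k^{2}$)
$m{\left(f \right)} = \frac{1}{4 + f}$
$T{\left(j,p \right)} = -4 + j^{2}$ ($T{\left(j,p \right)} = \frac{6 + \left(-14 + 2 j^{2}\right)}{0 + 2} = \frac{-8 + 2 j^{2}}{2} = \left(-8 + 2 j^{2}\right) \frac{1}{2} = -4 + j^{2}$)
$W{\left(X \right)} = \frac{\sqrt{57}}{3}$ ($W{\left(X \right)} = \sqrt{\frac{1}{4 - 1} + 6} = \sqrt{\frac{1}{3} + 6} = \sqrt{\frac{19}{3}} = \frac{\sqrt{57}}{3}$)
$- 188 W{\left(T{\left(2,-4 \right)} \right)} = - 188 \frac{\sqrt{57}}{3} = - \frac{188 \sqrt{57}}{3}$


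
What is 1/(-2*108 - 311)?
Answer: -1/527 ≈ -0.0018975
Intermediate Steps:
1/(-2*108 - 311) = 1/(-216 - 311) = 1/(-527) = -1/527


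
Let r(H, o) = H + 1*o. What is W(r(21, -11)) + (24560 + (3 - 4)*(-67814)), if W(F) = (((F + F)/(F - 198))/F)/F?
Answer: 86831559/940 ≈ 92374.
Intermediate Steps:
r(H, o) = H + o
W(F) = 2/(F*(-198 + F)) (W(F) = (((2*F)/(-198 + F))/F)/F = ((2*F/(-198 + F))/F)/F = (2/(-198 + F))/F = 2/(F*(-198 + F)))
W(r(21, -11)) + (24560 + (3 - 4)*(-67814)) = 2/((21 - 11)*(-198 + (21 - 11))) + (24560 + (3 - 4)*(-67814)) = 2/(10*(-198 + 10)) + (24560 - 1*(-67814)) = 2*(1/10)/(-188) + (24560 + 67814) = 2*(1/10)*(-1/188) + 92374 = -1/940 + 92374 = 86831559/940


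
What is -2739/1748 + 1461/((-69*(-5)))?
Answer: 23317/8740 ≈ 2.6679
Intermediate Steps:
-2739/1748 + 1461/((-69*(-5))) = -2739*1/1748 + 1461/345 = -2739/1748 + 1461*(1/345) = -2739/1748 + 487/115 = 23317/8740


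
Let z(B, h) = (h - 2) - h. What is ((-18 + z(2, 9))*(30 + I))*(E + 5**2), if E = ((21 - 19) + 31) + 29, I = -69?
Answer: 67860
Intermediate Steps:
z(B, h) = -2 (z(B, h) = (-2 + h) - h = -2)
E = 62 (E = (2 + 31) + 29 = 33 + 29 = 62)
((-18 + z(2, 9))*(30 + I))*(E + 5**2) = ((-18 - 2)*(30 - 69))*(62 + 5**2) = (-20*(-39))*(62 + 25) = 780*87 = 67860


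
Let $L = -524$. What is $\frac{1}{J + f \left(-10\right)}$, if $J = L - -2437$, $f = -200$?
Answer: $\frac{1}{3913} \approx 0.00025556$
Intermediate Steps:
$J = 1913$ ($J = -524 - -2437 = -524 + 2437 = 1913$)
$\frac{1}{J + f \left(-10\right)} = \frac{1}{1913 - -2000} = \frac{1}{1913 + 2000} = \frac{1}{3913}$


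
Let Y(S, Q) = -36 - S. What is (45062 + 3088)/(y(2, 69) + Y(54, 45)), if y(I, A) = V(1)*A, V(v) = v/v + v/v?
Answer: 8025/8 ≈ 1003.1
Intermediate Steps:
V(v) = 2 (V(v) = 1 + 1 = 2)
y(I, A) = 2*A
(45062 + 3088)/(y(2, 69) + Y(54, 45)) = (45062 + 3088)/(2*69 + (-36 - 1*54)) = 48150/(138 + (-36 - 54)) = 48150/(138 - 90) = 48150/48 = 48150*(1/48) = 8025/8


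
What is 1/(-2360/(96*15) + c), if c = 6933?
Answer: 36/249529 ≈ 0.00014427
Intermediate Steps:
1/(-2360/(96*15) + c) = 1/(-2360/(96*15) + 6933) = 1/(-2360/1440 + 6933) = 1/(-2360*1/1440 + 6933) = 1/(-59/36 + 6933) = 1/(249529/36) = 36/249529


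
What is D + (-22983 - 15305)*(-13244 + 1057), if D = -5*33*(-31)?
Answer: 466620971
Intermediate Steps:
D = 5115 (D = -165*(-31) = 5115)
D + (-22983 - 15305)*(-13244 + 1057) = 5115 + (-22983 - 15305)*(-13244 + 1057) = 5115 - 38288*(-12187) = 5115 + 466615856 = 466620971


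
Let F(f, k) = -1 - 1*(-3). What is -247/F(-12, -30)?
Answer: -247/2 ≈ -123.50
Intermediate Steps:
F(f, k) = 2 (F(f, k) = -1 + 3 = 2)
-247/F(-12, -30) = -247/2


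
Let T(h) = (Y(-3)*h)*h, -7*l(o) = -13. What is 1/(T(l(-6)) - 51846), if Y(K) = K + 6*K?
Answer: -7/363429 ≈ -1.9261e-5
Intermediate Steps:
Y(K) = 7*K
l(o) = 13/7 (l(o) = -⅐*(-13) = 13/7)
T(h) = -21*h² (T(h) = ((7*(-3))*h)*h = (-21*h)*h = -21*h²)
1/(T(l(-6)) - 51846) = 1/(-21*(13/7)² - 51846) = 1/(-21*169/49 - 51846) = 1/(-507/7 - 51846) = 1/(-363429/7) = -7/363429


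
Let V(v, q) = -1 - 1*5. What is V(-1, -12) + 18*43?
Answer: 768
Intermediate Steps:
V(v, q) = -6 (V(v, q) = -1 - 5 = -6)
V(-1, -12) + 18*43 = -6 + 18*43 = -6 + 774 = 768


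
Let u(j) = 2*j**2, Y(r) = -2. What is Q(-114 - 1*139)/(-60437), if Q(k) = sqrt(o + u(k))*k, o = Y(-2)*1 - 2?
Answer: 253*sqrt(128014)/60437 ≈ 1.4978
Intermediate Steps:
o = -4 (o = -2*1 - 2 = -2 - 2 = -4)
Q(k) = k*sqrt(-4 + 2*k**2) (Q(k) = sqrt(-4 + 2*k**2)*k = k*sqrt(-4 + 2*k**2))
Q(-114 - 1*139)/(-60437) = ((-114 - 1*139)*sqrt(-4 + 2*(-114 - 1*139)**2))/(-60437) = ((-114 - 139)*sqrt(-4 + 2*(-114 - 139)**2))*(-1/60437) = -253*sqrt(-4 + 2*(-253)**2)*(-1/60437) = -253*sqrt(-4 + 2*64009)*(-1/60437) = -253*sqrt(-4 + 128018)*(-1/60437) = -253*sqrt(128014)*(-1/60437) = 253*sqrt(128014)/60437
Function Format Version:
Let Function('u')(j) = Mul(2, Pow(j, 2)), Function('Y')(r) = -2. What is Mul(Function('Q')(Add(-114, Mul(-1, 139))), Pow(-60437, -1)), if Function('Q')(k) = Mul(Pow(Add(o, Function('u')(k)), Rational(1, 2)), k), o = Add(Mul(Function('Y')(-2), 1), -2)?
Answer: Mul(Rational(253, 60437), Pow(128014, Rational(1, 2))) ≈ 1.4978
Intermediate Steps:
o = -4 (o = Add(Mul(-2, 1), -2) = Add(-2, -2) = -4)
Function('Q')(k) = Mul(k, Pow(Add(-4, Mul(2, Pow(k, 2))), Rational(1, 2))) (Function('Q')(k) = Mul(Pow(Add(-4, Mul(2, Pow(k, 2))), Rational(1, 2)), k) = Mul(k, Pow(Add(-4, Mul(2, Pow(k, 2))), Rational(1, 2))))
Mul(Function('Q')(Add(-114, Mul(-1, 139))), Pow(-60437, -1)) = Mul(Mul(Add(-114, Mul(-1, 139)), Pow(Add(-4, Mul(2, Pow(Add(-114, Mul(-1, 139)), 2))), Rational(1, 2))), Pow(-60437, -1)) = Mul(Mul(Add(-114, -139), Pow(Add(-4, Mul(2, Pow(Add(-114, -139), 2))), Rational(1, 2))), Rational(-1, 60437)) = Mul(Mul(-253, Pow(Add(-4, Mul(2, Pow(-253, 2))), Rational(1, 2))), Rational(-1, 60437)) = Mul(Mul(-253, Pow(Add(-4, Mul(2, 64009)), Rational(1, 2))), Rational(-1, 60437)) = Mul(Mul(-253, Pow(Add(-4, 128018), Rational(1, 2))), Rational(-1, 60437)) = Mul(Mul(-253, Pow(128014, Rational(1, 2))), Rational(-1, 60437)) = Mul(Rational(253, 60437), Pow(128014, Rational(1, 2)))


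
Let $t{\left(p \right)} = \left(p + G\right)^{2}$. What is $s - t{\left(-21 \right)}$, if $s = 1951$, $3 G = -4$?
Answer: $\frac{13070}{9} \approx 1452.2$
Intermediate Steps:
$G = - \frac{4}{3}$ ($G = \frac{1}{3} \left(-4\right) = - \frac{4}{3} \approx -1.3333$)
$t{\left(p \right)} = \left(- \frac{4}{3} + p\right)^{2}$ ($t{\left(p \right)} = \left(p - \frac{4}{3}\right)^{2} = \left(- \frac{4}{3} + p\right)^{2}$)
$s - t{\left(-21 \right)} = 1951 - \frac{\left(-4 + 3 \left(-21\right)\right)^{2}}{9} = 1951 - \frac{\left(-4 - 63\right)^{2}}{9} = 1951 - \frac{\left(-67\right)^{2}}{9} = 1951 - \frac{1}{9} \cdot 4489 = 1951 - \frac{4489}{9} = \frac{13070}{9}$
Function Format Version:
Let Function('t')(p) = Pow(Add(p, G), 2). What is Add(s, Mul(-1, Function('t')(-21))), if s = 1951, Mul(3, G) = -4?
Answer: Rational(13070, 9) ≈ 1452.2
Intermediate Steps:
G = Rational(-4, 3) (G = Mul(Rational(1, 3), -4) = Rational(-4, 3) ≈ -1.3333)
Function('t')(p) = Pow(Add(Rational(-4, 3), p), 2) (Function('t')(p) = Pow(Add(p, Rational(-4, 3)), 2) = Pow(Add(Rational(-4, 3), p), 2))
Add(s, Mul(-1, Function('t')(-21))) = Add(1951, Mul(-1, Mul(Rational(1, 9), Pow(Add(-4, Mul(3, -21)), 2)))) = Add(1951, Mul(-1, Mul(Rational(1, 9), Pow(Add(-4, -63), 2)))) = Add(1951, Mul(-1, Mul(Rational(1, 9), Pow(-67, 2)))) = Add(1951, Mul(-1, Mul(Rational(1, 9), 4489))) = Add(1951, Mul(-1, Rational(4489, 9))) = Add(1951, Rational(-4489, 9)) = Rational(13070, 9)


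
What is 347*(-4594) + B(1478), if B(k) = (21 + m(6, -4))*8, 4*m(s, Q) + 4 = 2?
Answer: -1593954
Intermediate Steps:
m(s, Q) = -1/2 (m(s, Q) = -1 + (1/4)*2 = -1 + 1/2 = -1/2)
B(k) = 164 (B(k) = (21 - 1/2)*8 = (41/2)*8 = 164)
347*(-4594) + B(1478) = 347*(-4594) + 164 = -1594118 + 164 = -1593954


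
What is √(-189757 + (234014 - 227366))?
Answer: I*√183109 ≈ 427.91*I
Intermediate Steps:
√(-189757 + (234014 - 227366)) = √(-189757 + 6648) = √(-183109) = I*√183109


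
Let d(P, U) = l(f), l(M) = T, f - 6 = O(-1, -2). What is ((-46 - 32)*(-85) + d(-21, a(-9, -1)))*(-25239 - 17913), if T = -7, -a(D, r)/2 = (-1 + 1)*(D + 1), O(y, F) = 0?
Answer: -285795696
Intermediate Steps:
a(D, r) = 0 (a(D, r) = -2*(-1 + 1)*(D + 1) = -0*(1 + D) = -2*0 = 0)
f = 6 (f = 6 + 0 = 6)
l(M) = -7
d(P, U) = -7
((-46 - 32)*(-85) + d(-21, a(-9, -1)))*(-25239 - 17913) = ((-46 - 32)*(-85) - 7)*(-25239 - 17913) = (-78*(-85) - 7)*(-43152) = (6630 - 7)*(-43152) = 6623*(-43152) = -285795696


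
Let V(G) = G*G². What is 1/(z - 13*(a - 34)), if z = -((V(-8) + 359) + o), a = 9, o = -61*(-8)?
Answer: -⅒ ≈ -0.10000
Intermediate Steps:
V(G) = G³
o = 488
z = -335 (z = -(((-8)³ + 359) + 488) = -((-512 + 359) + 488) = -(-153 + 488) = -1*335 = -335)
1/(z - 13*(a - 34)) = 1/(-335 - 13*(9 - 34)) = 1/(-335 - 13*(-25)) = 1/(-335 + 325) = 1/(-10) = -⅒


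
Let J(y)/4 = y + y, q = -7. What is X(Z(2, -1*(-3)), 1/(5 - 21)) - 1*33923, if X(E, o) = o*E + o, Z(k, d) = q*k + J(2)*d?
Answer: -542803/16 ≈ -33925.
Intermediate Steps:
J(y) = 8*y (J(y) = 4*(y + y) = 4*(2*y) = 8*y)
Z(k, d) = -7*k + 16*d (Z(k, d) = -7*k + (8*2)*d = -7*k + 16*d)
X(E, o) = o + E*o (X(E, o) = E*o + o = o + E*o)
X(Z(2, -1*(-3)), 1/(5 - 21)) - 1*33923 = (1 + (-7*2 + 16*(-1*(-3))))/(5 - 21) - 1*33923 = (1 + (-14 + 16*3))/(-16) - 33923 = -(1 + (-14 + 48))/16 - 33923 = -(1 + 34)/16 - 33923 = -1/16*35 - 33923 = -35/16 - 33923 = -542803/16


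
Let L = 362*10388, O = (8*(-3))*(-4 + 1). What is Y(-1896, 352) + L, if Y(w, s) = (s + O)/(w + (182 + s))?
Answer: 2560870324/681 ≈ 3.7605e+6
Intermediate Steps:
O = 72 (O = -24*(-3) = 72)
Y(w, s) = (72 + s)/(182 + s + w) (Y(w, s) = (s + 72)/(w + (182 + s)) = (72 + s)/(182 + s + w))
L = 3760456
Y(-1896, 352) + L = (72 + 352)/(182 + 352 - 1896) + 3760456 = 424/(-1362) + 3760456 = -1/1362*424 + 3760456 = -212/681 + 3760456 = 2560870324/681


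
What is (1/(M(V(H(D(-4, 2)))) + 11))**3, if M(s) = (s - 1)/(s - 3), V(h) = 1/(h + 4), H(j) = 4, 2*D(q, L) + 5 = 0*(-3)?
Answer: 12167/17576000 ≈ 0.00069225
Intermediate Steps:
D(q, L) = -5/2 (D(q, L) = -5/2 + (0*(-3))/2 = -5/2 + (1/2)*0 = -5/2 + 0 = -5/2)
V(h) = 1/(4 + h)
M(s) = (-1 + s)/(-3 + s)
(1/(M(V(H(D(-4, 2)))) + 11))**3 = (1/((-1 + 1/(4 + 4))/(-3 + 1/(4 + 4)) + 11))**3 = (1/((-1 + 1/8)/(-3 + 1/8) + 11))**3 = (1/(-7/8/(-23/8) + 11))**3 = (1/(-8/23*(-7/8) + 11))**3 = (1/(7/23 + 11))**3 = (1/(260/23))**3 = (23/260)**3 = 12167/17576000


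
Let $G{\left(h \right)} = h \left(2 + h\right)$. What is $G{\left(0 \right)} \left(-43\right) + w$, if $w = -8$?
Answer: $-8$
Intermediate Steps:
$G{\left(0 \right)} \left(-43\right) + w = 0 \left(2 + 0\right) \left(-43\right) - 8 = 0 \cdot 2 \left(-43\right) - 8 = 0 \left(-43\right) - 8 = 0 - 8 = -8$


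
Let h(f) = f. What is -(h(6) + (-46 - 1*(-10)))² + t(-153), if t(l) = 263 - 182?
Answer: -819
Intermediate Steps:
t(l) = 81
-(h(6) + (-46 - 1*(-10)))² + t(-153) = -(6 + (-46 - 1*(-10)))² + 81 = -(6 + (-46 + 10))² + 81 = -(6 - 36)² + 81 = -1*(-30)² + 81 = -1*900 + 81 = -900 + 81 = -819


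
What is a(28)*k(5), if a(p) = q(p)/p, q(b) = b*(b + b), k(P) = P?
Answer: 280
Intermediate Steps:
q(b) = 2*b² (q(b) = b*(2*b) = 2*b²)
a(p) = 2*p (a(p) = (2*p²)/p = 2*p)
a(28)*k(5) = (2*28)*5 = 56*5 = 280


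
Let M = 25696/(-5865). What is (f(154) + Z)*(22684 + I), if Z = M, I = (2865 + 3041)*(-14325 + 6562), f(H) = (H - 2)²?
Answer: -2069472582494272/1955 ≈ -1.0586e+12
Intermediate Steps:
M = -25696/5865 (M = 25696*(-1/5865) = -25696/5865 ≈ -4.3812)
f(H) = (-2 + H)²
I = -45848278 (I = 5906*(-7763) = -45848278)
Z = -25696/5865 ≈ -4.3812
(f(154) + Z)*(22684 + I) = ((-2 + 154)² - 25696/5865)*(22684 - 45848278) = (152² - 25696/5865)*(-45825594) = (23104 - 25696/5865)*(-45825594) = (135479264/5865)*(-45825594) = -2069472582494272/1955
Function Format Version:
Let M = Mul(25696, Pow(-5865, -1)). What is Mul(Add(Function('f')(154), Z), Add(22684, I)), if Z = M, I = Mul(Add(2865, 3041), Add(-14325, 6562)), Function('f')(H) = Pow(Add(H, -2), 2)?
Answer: Rational(-2069472582494272, 1955) ≈ -1.0586e+12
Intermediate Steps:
M = Rational(-25696, 5865) (M = Mul(25696, Rational(-1, 5865)) = Rational(-25696, 5865) ≈ -4.3812)
Function('f')(H) = Pow(Add(-2, H), 2)
I = -45848278 (I = Mul(5906, -7763) = -45848278)
Z = Rational(-25696, 5865) ≈ -4.3812
Mul(Add(Function('f')(154), Z), Add(22684, I)) = Mul(Add(Pow(Add(-2, 154), 2), Rational(-25696, 5865)), Add(22684, -45848278)) = Mul(Add(Pow(152, 2), Rational(-25696, 5865)), -45825594) = Mul(Add(23104, Rational(-25696, 5865)), -45825594) = Mul(Rational(135479264, 5865), -45825594) = Rational(-2069472582494272, 1955)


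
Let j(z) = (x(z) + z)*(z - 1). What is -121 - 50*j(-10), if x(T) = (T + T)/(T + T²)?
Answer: -51689/9 ≈ -5743.2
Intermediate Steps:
x(T) = 2*T/(T + T²) (x(T) = (2*T)/(T + T²) = 2*T/(T + T²))
j(z) = (-1 + z)*(z + 2/(1 + z)) (j(z) = (2/(1 + z) + z)*(z - 1) = (z + 2/(1 + z))*(-1 + z) = (-1 + z)*(z + 2/(1 + z)))
-121 - 50*j(-10) = -121 - 50*(-2 - 10 + (-10)³)/(1 - 10) = -121 - 50*(-2 - 10 - 1000)/(-9) = -121 - (-50)*(-1012)/9 = -121 - 50*1012/9 = -121 - 50600/9 = -51689/9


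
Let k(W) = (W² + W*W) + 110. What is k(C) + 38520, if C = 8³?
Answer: 562918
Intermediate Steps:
C = 512
k(W) = 110 + 2*W² (k(W) = (W² + W²) + 110 = 2*W² + 110 = 110 + 2*W²)
k(C) + 38520 = (110 + 2*512²) + 38520 = (110 + 2*262144) + 38520 = (110 + 524288) + 38520 = 524398 + 38520 = 562918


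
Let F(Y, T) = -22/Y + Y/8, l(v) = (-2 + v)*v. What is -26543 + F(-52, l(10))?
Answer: -345138/13 ≈ -26549.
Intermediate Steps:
l(v) = v*(-2 + v)
F(Y, T) = -22/Y + Y/8 (F(Y, T) = -22/Y + Y*(⅛) = -22/Y + Y/8)
-26543 + F(-52, l(10)) = -26543 + (-22/(-52) + (⅛)*(-52)) = -26543 + (-22*(-1/52) - 13/2) = -26543 + (11/26 - 13/2) = -26543 - 79/13 = -345138/13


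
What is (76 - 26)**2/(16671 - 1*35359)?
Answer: -625/4672 ≈ -0.13378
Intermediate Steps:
(76 - 26)**2/(16671 - 1*35359) = 50**2/(16671 - 35359) = 2500/(-18688) = 2500*(-1/18688) = -625/4672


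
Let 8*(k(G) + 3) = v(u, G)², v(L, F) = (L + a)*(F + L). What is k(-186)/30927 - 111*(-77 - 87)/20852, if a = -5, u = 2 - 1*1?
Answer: 38274076/12401727 ≈ 3.0862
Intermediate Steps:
u = 1 (u = 2 - 1 = 1)
v(L, F) = (-5 + L)*(F + L) (v(L, F) = (L - 5)*(F + L) = (-5 + L)*(F + L))
k(G) = -3 + (-4 - 4*G)²/8 (k(G) = -3 + (1² - 5*G - 5*1 + G*1)²/8 = -3 + (1 - 5*G - 5 + G)²/8 = -3 + (-4 - 4*G)²/8)
k(-186)/30927 - 111*(-77 - 87)/20852 = (-3 + 2*(1 - 186)²)/30927 - 111*(-77 - 87)/20852 = (-3 + 2*(-185)²)*(1/30927) - 111*(-164)*(1/20852) = (-3 + 2*34225)*(1/30927) + 18204*(1/20852) = (-3 + 68450)*(1/30927) + 4551/5213 = 68447*(1/30927) + 4551/5213 = 68447/30927 + 4551/5213 = 38274076/12401727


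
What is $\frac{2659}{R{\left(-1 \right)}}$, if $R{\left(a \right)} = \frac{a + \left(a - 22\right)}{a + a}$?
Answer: $\frac{2659}{12} \approx 221.58$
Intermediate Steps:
$R{\left(a \right)} = \frac{-22 + 2 a}{2 a}$ ($R{\left(a \right)} = \frac{a + \left(a - 22\right)}{2 a} = \left(a + \left(-22 + a\right)\right) \frac{1}{2 a} = \left(-22 + 2 a\right) \frac{1}{2 a} = \frac{-22 + 2 a}{2 a}$)
$\frac{2659}{R{\left(-1 \right)}} = \frac{2659}{\frac{1}{-1} \left(-11 - 1\right)} = \frac{2659}{\left(-1\right) \left(-12\right)} = \frac{2659}{12}$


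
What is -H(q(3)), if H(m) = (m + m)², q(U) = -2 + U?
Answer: -4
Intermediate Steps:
H(m) = 4*m² (H(m) = (2*m)² = 4*m²)
-H(q(3)) = -4*(-2 + 3)² = -4*1² = -4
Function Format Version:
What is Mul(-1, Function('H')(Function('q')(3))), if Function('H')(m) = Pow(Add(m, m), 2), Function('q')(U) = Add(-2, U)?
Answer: -4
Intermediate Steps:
Function('H')(m) = Mul(4, Pow(m, 2)) (Function('H')(m) = Pow(Mul(2, m), 2) = Mul(4, Pow(m, 2)))
Mul(-1, Function('H')(Function('q')(3))) = Mul(-1, Mul(4, Pow(Add(-2, 3), 2))) = Mul(-1, Mul(4, Pow(1, 2))) = Mul(-1, Mul(4, 1)) = Mul(-1, 4) = -4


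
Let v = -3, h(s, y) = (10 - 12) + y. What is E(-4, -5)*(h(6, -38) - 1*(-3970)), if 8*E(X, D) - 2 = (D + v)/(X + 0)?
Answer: 1965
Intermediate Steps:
h(s, y) = -2 + y
E(X, D) = ¼ + (-3 + D)/(8*X) (E(X, D) = ¼ + ((D - 3)/(X + 0))/8 = ¼ + ((-3 + D)/X)/8 = ¼ + (-3 + D)/(8*X))
E(-4, -5)*(h(6, -38) - 1*(-3970)) = ((⅛)*(-3 - 5 + 2*(-4))/(-4))*((-2 - 38) - 1*(-3970)) = ((⅛)*(-¼)*(-3 - 5 - 8))*(-40 + 3970) = ((⅛)*(-¼)*(-16))*3930 = (½)*3930 = 1965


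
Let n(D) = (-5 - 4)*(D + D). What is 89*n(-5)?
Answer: 8010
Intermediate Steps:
n(D) = -18*D
89*n(-5) = 89*(-18*(-5)) = 89*90 = 8010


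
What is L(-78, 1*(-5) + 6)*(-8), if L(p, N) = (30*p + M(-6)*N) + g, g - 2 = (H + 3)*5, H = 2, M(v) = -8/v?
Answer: 55480/3 ≈ 18493.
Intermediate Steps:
g = 27 (g = 2 + (2 + 3)*5 = 2 + 5*5 = 2 + 25 = 27)
L(p, N) = 27 + 30*p + 4*N/3 (L(p, N) = (30*p + (-8/(-6))*N) + 27 = (30*p + (-8*(-⅙))*N) + 27 = (30*p + 4*N/3) + 27 = 27 + 30*p + 4*N/3)
L(-78, 1*(-5) + 6)*(-8) = (27 + 30*(-78) + 4*(1*(-5) + 6)/3)*(-8) = (27 - 2340 + 4*(-5 + 6)/3)*(-8) = (27 - 2340 + (4/3)*1)*(-8) = (27 - 2340 + 4/3)*(-8) = -6935/3*(-8) = 55480/3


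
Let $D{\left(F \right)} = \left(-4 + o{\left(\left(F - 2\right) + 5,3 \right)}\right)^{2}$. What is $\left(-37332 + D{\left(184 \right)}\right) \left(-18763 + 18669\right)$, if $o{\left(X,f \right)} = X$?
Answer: $361242$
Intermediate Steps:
$D{\left(F \right)} = \left(-1 + F\right)^{2}$ ($D{\left(F \right)} = \left(-4 + \left(\left(F - 2\right) + 5\right)\right)^{2} = \left(-4 + \left(\left(-2 + F\right) + 5\right)\right)^{2} = \left(-4 + \left(3 + F\right)\right)^{2} = \left(-1 + F\right)^{2}$)
$\left(-37332 + D{\left(184 \right)}\right) \left(-18763 + 18669\right) = \left(-37332 + \left(-1 + 184\right)^{2}\right) \left(-18763 + 18669\right) = \left(-37332 + 183^{2}\right) \left(-94\right) = \left(-37332 + 33489\right) \left(-94\right) = \left(-3843\right) \left(-94\right) = 361242$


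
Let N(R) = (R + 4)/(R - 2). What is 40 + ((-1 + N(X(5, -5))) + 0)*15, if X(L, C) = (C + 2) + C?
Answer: 31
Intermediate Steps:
X(L, C) = 2 + 2*C (X(L, C) = (2 + C) + C = 2 + 2*C)
N(R) = (4 + R)/(-2 + R)
40 + ((-1 + N(X(5, -5))) + 0)*15 = 40 + ((-1 + (4 + (2 + 2*(-5)))/(-2 + (2 + 2*(-5)))) + 0)*15 = 40 + ((-1 + (4 + (2 - 10))/(-2 + (2 - 10))) + 0)*15 = 40 + ((-1 + (4 - 8)/(-2 - 8)) + 0)*15 = 40 + ((-1 - 4/(-10)) + 0)*15 = 40 + ((-1 - ⅒*(-4)) + 0)*15 = 40 + ((-1 + ⅖) + 0)*15 = 40 + (-⅗ + 0)*15 = 40 - ⅗*15 = 40 - 9 = 31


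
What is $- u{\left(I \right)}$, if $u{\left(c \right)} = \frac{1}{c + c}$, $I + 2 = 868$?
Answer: $- \frac{1}{1732} \approx -0.00057737$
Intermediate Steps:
$I = 866$ ($I = -2 + 868 = 866$)
$u{\left(c \right)} = \frac{1}{2 c}$
$- u{\left(I \right)} = - \frac{1}{2 \cdot 866} = \left(-1\right) \frac{1}{1732} = - \frac{1}{1732}$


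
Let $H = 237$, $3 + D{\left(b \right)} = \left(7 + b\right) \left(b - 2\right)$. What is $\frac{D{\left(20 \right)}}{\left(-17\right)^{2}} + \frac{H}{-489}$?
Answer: $\frac{55898}{47107} \approx 1.1866$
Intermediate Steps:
$D{\left(b \right)} = -3 + \left(-2 + b\right) \left(7 + b\right)$ ($D{\left(b \right)} = -3 + \left(7 + b\right) \left(b - 2\right) = -3 + \left(7 + b\right) \left(-2 + b\right) = -3 + \left(-2 + b\right) \left(7 + b\right)$)
$\frac{D{\left(20 \right)}}{\left(-17\right)^{2}} + \frac{H}{-489} = \frac{-17 + 20^{2} + 5 \cdot 20}{\left(-17\right)^{2}} + \frac{237}{-489} = \frac{-17 + 400 + 100}{289} + 237 \left(- \frac{1}{489}\right) = 483 \cdot \frac{1}{289} - \frac{79}{163} = \frac{483}{289} - \frac{79}{163} = \frac{55898}{47107}$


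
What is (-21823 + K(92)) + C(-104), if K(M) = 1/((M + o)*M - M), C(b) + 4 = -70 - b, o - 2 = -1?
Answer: -184455951/8464 ≈ -21793.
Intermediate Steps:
o = 1 (o = 2 - 1 = 1)
C(b) = -74 - b (C(b) = -4 + (-70 - b) = -74 - b)
K(M) = 1/(-M + M*(1 + M)) (K(M) = 1/((M + 1)*M - M) = 1/((1 + M)*M - M) = 1/(M*(1 + M) - M) = 1/(-M + M*(1 + M)))
(-21823 + K(92)) + C(-104) = (-21823 + 92⁻²) + (-74 - 1*(-104)) = (-21823 + 1/8464) + (-74 + 104) = -184709871/8464 + 30 = -184455951/8464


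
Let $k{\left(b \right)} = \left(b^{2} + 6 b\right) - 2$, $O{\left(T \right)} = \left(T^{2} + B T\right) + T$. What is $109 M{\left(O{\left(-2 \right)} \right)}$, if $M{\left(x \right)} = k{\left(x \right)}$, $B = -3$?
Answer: $11990$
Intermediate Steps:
$O{\left(T \right)} = T^{2} - 2 T$ ($O{\left(T \right)} = \left(T^{2} - 3 T\right) + T = T^{2} - 2 T$)
$k{\left(b \right)} = -2 + b^{2} + 6 b$
$M{\left(x \right)} = -2 + x^{2} + 6 x$
$109 M{\left(O{\left(-2 \right)} \right)} = 109 \left(-2 + \left(- 2 \left(-2 - 2\right)\right)^{2} + 6 \left(- 2 \left(-2 - 2\right)\right)\right) = 109 \left(-2 + \left(\left(-2\right) \left(-4\right)\right)^{2} + 6 \left(\left(-2\right) \left(-4\right)\right)\right) = 109 \left(-2 + 8^{2} + 6 \cdot 8\right) = 109 \left(-2 + 64 + 48\right) = 109 \cdot 110 = 11990$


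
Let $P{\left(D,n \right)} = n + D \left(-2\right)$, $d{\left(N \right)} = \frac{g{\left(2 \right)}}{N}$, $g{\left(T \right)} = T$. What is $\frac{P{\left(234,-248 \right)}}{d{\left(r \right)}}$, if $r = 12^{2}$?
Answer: $-51552$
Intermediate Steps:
$r = 144$
$d{\left(N \right)} = \frac{2}{N}$
$P{\left(D,n \right)} = n - 2 D$
$\frac{P{\left(234,-248 \right)}}{d{\left(r \right)}} = \frac{-248 - 468}{2 \cdot \frac{1}{144}} = - 716 \frac{1}{\frac{1}{72}} = \left(-716\right) 72 = -51552$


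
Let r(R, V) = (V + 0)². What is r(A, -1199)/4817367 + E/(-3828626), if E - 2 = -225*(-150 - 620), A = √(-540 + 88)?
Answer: 2334709049371/9221948273871 ≈ 0.25317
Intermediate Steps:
A = 2*I*√113 (A = √(-452) = 2*I*√113 ≈ 21.26*I)
r(R, V) = V²
E = 173252 (E = 2 - 225*(-150 - 620) = 2 - 225*(-770) = 2 + 173250 = 173252)
r(A, -1199)/4817367 + E/(-3828626) = (-1199)²/4817367 + 173252/(-3828626) = 1437601*(1/4817367) + 173252*(-1/3828626) = 1437601/4817367 - 86626/1914313 = 2334709049371/9221948273871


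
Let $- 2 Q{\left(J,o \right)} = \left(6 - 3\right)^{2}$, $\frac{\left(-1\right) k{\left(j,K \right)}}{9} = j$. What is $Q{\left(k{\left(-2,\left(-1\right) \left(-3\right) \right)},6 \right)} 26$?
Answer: $-117$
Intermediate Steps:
$k{\left(j,K \right)} = - 9 j$
$Q{\left(J,o \right)} = - \frac{9}{2}$ ($Q{\left(J,o \right)} = - \frac{\left(6 - 3\right)^{2}}{2} = - \frac{3^{2}}{2} = \left(- \frac{1}{2}\right) 9 = - \frac{9}{2}$)
$Q{\left(k{\left(-2,\left(-1\right) \left(-3\right) \right)},6 \right)} 26 = \left(- \frac{9}{2}\right) 26 = -117$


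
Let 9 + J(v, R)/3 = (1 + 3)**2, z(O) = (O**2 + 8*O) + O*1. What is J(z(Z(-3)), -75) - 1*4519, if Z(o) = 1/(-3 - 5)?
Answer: -4498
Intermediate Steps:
Z(o) = -1/8 (Z(o) = 1/(-8) = -1/8)
z(O) = O**2 + 9*O (z(O) = (O**2 + 8*O) + O = O**2 + 9*O)
J(v, R) = 21 (J(v, R) = -27 + 3*(1 + 3)**2 = -27 + 3*4**2 = -27 + 3*16 = -27 + 48 = 21)
J(z(Z(-3)), -75) - 1*4519 = 21 - 1*4519 = 21 - 4519 = -4498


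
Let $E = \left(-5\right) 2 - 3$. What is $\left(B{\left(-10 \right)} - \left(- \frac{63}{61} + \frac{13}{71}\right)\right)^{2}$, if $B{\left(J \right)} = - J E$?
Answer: $\frac{312872422500}{18757561} \approx 16680.0$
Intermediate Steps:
$E = -13$ ($E = -10 - 3 = -13$)
$B{\left(J \right)} = 13 J$ ($B{\left(J \right)} = - J \left(-13\right) = 13 J$)
$\left(B{\left(-10 \right)} - \left(- \frac{63}{61} + \frac{13}{71}\right)\right)^{2} = \left(13 \left(-10\right) - \left(- \frac{63}{61} + \frac{13}{71}\right)\right)^{2} = \left(-130 - - \frac{3680}{4331}\right)^{2} = \left(-130 + \left(- \frac{13}{71} + \frac{63}{61}\right)\right)^{2} = \left(-130 + \frac{3680}{4331}\right)^{2} = \left(- \frac{559350}{4331}\right)^{2} = \frac{312872422500}{18757561}$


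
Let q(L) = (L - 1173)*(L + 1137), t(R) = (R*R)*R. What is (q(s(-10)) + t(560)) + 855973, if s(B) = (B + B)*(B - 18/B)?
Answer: 175159264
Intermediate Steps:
t(R) = R**3 (t(R) = R**2*R = R**3)
s(B) = 2*B*(B - 18/B) (s(B) = (2*B)*(B - 18/B) = 2*B*(B - 18/B))
q(L) = (-1173 + L)*(1137 + L)
(q(s(-10)) + t(560)) + 855973 = ((-1333701 + (-36 + 2*(-10)**2)**2 - 36*(-36 + 2*(-10)**2)) + 560**3) + 855973 = ((-1333701 + (-36 + 2*100)**2 - 36*(-36 + 2*100)) + 175616000) + 855973 = ((-1333701 + (-36 + 200)**2 - 36*(-36 + 200)) + 175616000) + 855973 = ((-1333701 + 164**2 - 36*164) + 175616000) + 855973 = ((-1333701 + 26896 - 5904) + 175616000) + 855973 = (-1312709 + 175616000) + 855973 = 174303291 + 855973 = 175159264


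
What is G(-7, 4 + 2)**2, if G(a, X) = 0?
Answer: 0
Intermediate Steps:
G(-7, 4 + 2)**2 = 0**2 = 0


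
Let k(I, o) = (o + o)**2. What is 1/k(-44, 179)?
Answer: 1/128164 ≈ 7.8025e-6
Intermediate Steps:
k(I, o) = 4*o**2 (k(I, o) = (2*o)**2 = 4*o**2)
1/k(-44, 179) = 1/(4*179**2) = 1/(4*32041) = 1/128164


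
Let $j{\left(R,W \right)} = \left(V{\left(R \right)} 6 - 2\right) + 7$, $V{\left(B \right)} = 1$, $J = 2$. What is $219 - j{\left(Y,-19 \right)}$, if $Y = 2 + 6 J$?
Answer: $208$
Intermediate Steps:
$Y = 14$ ($Y = 2 + 6 \cdot 2 = 2 + 12 = 14$)
$j{\left(R,W \right)} = 11$ ($j{\left(R,W \right)} = \left(1 \cdot 6 - 2\right) + 7 = \left(6 - 2\right) + 7 = 4 + 7 = 11$)
$219 - j{\left(Y,-19 \right)} = 219 - 11 = 208$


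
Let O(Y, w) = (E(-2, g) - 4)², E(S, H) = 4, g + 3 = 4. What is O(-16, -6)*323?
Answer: 0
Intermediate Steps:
g = 1 (g = -3 + 4 = 1)
O(Y, w) = 0 (O(Y, w) = (4 - 4)² = 0² = 0)
O(-16, -6)*323 = 0*323 = 0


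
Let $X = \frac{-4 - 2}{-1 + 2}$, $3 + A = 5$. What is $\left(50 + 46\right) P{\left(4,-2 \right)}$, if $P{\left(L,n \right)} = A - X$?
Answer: $768$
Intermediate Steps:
$A = 2$ ($A = -3 + 5 = 2$)
$X = -6$ ($X = - \frac{6}{1} = \left(-6\right) 1 = -6$)
$P{\left(L,n \right)} = 8$ ($P{\left(L,n \right)} = 2 - -6 = 2 + 6 = 8$)
$\left(50 + 46\right) P{\left(4,-2 \right)} = \left(50 + 46\right) 8 = 96 \cdot 8 = 768$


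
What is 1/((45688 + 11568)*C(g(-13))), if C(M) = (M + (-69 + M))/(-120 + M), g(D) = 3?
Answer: 13/400792 ≈ 3.2436e-5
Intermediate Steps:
C(M) = (-69 + 2*M)/(-120 + M)
1/((45688 + 11568)*C(g(-13))) = 1/((45688 + 11568)*(((-69 + 2*3)/(-120 + 3)))) = 1/(57256*(((-69 + 6)/(-117)))) = 1/(57256*((-1/117*(-63)))) = 1/(57256*(7/13)) = (1/57256)*(13/7) = 13/400792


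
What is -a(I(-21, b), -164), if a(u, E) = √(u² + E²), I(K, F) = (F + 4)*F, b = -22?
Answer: -4*√11482 ≈ -428.62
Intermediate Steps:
I(K, F) = F*(4 + F) (I(K, F) = (4 + F)*F = F*(4 + F))
a(u, E) = √(E² + u²)
-a(I(-21, b), -164) = -√((-164)² + (-22*(4 - 22))²) = -√(26896 + (-22*(-18))²) = -√(26896 + 396²) = -√(26896 + 156816) = -√183712 = -4*√11482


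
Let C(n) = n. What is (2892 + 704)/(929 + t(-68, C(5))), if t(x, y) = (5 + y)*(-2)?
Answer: 3596/909 ≈ 3.9560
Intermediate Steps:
t(x, y) = -10 - 2*y
(2892 + 704)/(929 + t(-68, C(5))) = (2892 + 704)/(929 + (-10 - 2*5)) = 3596/(929 + (-10 - 10)) = 3596/(929 - 20) = 3596/909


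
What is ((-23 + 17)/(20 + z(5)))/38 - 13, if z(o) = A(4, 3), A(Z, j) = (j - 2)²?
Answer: -1730/133 ≈ -13.008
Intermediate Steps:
A(Z, j) = (-2 + j)²
z(o) = 1 (z(o) = (-2 + 3)² = 1² = 1)
((-23 + 17)/(20 + z(5)))/38 - 13 = ((-23 + 17)/(20 + 1))/38 - 13 = -6/21*(1/38) - 13 = -6*1/21*(1/38) - 13 = -2/7*1/38 - 13 = -1/133 - 13 = -1730/133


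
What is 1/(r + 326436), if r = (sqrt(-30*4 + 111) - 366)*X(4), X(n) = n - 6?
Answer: 9088/2973302785 + I/17839816710 ≈ 3.0565e-6 + 5.6054e-11*I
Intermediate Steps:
X(n) = -6 + n
r = 732 - 6*I (r = (sqrt(-30*4 + 111) - 366)*(-6 + 4) = (sqrt(-120 + 111) - 366)*(-2) = (sqrt(-9) - 366)*(-2) = (3*I - 366)*(-2) = (-366 + 3*I)*(-2) = 732 - 6*I ≈ 732.0 - 6.0*I)
1/(r + 326436) = 1/((732 - 6*I) + 326436) = 1/(327168 - 6*I) = (327168 + 6*I)/107038900260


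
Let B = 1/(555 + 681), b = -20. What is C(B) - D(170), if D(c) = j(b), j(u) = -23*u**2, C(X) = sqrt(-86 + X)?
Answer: 9200 + I*sqrt(32845155)/618 ≈ 9200.0 + 9.2736*I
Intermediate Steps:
B = 1/1236 ≈ 0.00080906
D(c) = -9200 (D(c) = -23*(-20)**2 = -23*400 = -9200)
C(B) - D(170) = sqrt(-86 + 1/1236) - 1*(-9200) = sqrt(-106295/1236) + 9200 = I*sqrt(32845155)/618 + 9200 = 9200 + I*sqrt(32845155)/618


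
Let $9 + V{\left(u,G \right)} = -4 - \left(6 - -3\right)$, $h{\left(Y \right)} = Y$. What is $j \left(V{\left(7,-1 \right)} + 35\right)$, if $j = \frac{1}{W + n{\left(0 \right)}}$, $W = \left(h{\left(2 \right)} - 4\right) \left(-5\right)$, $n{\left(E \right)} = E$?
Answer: $\frac{13}{10} \approx 1.3$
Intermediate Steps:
$V{\left(u,G \right)} = -22$ ($V{\left(u,G \right)} = -9 - \left(10 + 3\right) = -9 - 13 = -22$)
$W = 10$ ($W = \left(2 - 4\right) \left(-5\right) = \left(-2\right) \left(-5\right) = 10$)
$j = \frac{1}{10}$ ($j = \frac{1}{10 + 0} = \frac{1}{10} \approx 0.1$)
$j \left(V{\left(7,-1 \right)} + 35\right) = \frac{-22 + 35}{10} = \frac{1}{10} \cdot 13 = \frac{13}{10}$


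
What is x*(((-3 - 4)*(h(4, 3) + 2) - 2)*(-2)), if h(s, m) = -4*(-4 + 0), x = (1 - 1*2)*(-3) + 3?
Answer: 1536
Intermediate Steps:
x = 6 (x = (1 - 2)*(-3) + 3 = -1*(-3) + 3 = 3 + 3 = 6)
h(s, m) = 16 (h(s, m) = -4*(-4) = 16)
x*(((-3 - 4)*(h(4, 3) + 2) - 2)*(-2)) = 6*(((-3 - 4)*(16 + 2) - 2)*(-2)) = 6*((-7*18 - 2)*(-2)) = 6*((-126 - 2)*(-2)) = 6*(-128*(-2)) = 6*256 = 1536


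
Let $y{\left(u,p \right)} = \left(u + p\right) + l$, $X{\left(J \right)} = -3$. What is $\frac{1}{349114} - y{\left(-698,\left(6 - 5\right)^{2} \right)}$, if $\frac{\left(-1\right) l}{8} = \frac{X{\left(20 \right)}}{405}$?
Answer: $\frac{32847089053}{47130390} \approx 696.94$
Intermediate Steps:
$l = \frac{8}{135}$ ($l = - 8 \left(- \frac{3}{405}\right) = - 8 \left(\left(-3\right) \frac{1}{405}\right) = \left(-8\right) \left(- \frac{1}{135}\right) = \frac{8}{135} \approx 0.059259$)
$y{\left(u,p \right)} = \frac{8}{135} + p + u$ ($y{\left(u,p \right)} = \left(u + p\right) + \frac{8}{135} = \left(p + u\right) + \frac{8}{135} = \frac{8}{135} + p + u$)
$\frac{1}{349114} - y{\left(-698,\left(6 - 5\right)^{2} \right)} = \frac{1}{349114} - \left(\frac{8}{135} + \left(6 - 5\right)^{2} - 698\right) = \frac{1}{349114} - \left(\frac{8}{135} + 1^{2} - 698\right) = \frac{1}{349114} - \left(\frac{8}{135} + 1 - 698\right) = \frac{1}{349114} - - \frac{94087}{135} = \frac{1}{349114} + \frac{94087}{135} = \frac{32847089053}{47130390}$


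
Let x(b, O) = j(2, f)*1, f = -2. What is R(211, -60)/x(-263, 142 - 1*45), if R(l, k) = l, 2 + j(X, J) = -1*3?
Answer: -211/5 ≈ -42.200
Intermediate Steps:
j(X, J) = -5 (j(X, J) = -2 - 1*3 = -2 - 3 = -5)
x(b, O) = -5 (x(b, O) = -5*1 = -5)
R(211, -60)/x(-263, 142 - 1*45) = 211/(-5) = 211*(-⅕) = -211/5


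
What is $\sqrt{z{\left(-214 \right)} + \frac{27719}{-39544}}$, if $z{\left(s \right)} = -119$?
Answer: $\frac{i \sqrt{46794936130}}{19772} \approx 10.941 i$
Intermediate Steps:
$\sqrt{z{\left(-214 \right)} + \frac{27719}{-39544}} = \sqrt{-119 + \frac{27719}{-39544}} = \sqrt{-119 + 27719 \left(- \frac{1}{39544}\right)} = \sqrt{-119 - \frac{27719}{39544}} = \sqrt{- \frac{4733455}{39544}} = \frac{i \sqrt{46794936130}}{19772}$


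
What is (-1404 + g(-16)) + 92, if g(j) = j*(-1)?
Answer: -1296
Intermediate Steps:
g(j) = -j
(-1404 + g(-16)) + 92 = (-1404 - 1*(-16)) + 92 = (-1404 + 16) + 92 = -1388 + 92 = -1296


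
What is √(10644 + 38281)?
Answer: 5*√1957 ≈ 221.19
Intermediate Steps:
√(10644 + 38281) = √48925 = 5*√1957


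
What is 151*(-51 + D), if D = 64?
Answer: 1963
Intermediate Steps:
151*(-51 + D) = 151*(-51 + 64) = 151*13 = 1963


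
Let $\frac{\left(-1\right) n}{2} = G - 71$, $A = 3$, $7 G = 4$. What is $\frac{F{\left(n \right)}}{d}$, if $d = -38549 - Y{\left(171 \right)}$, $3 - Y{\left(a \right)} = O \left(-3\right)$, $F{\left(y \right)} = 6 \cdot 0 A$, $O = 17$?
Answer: $0$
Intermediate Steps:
$G = \frac{4}{7}$ ($G = \frac{1}{7} \cdot 4 = \frac{4}{7} \approx 0.57143$)
$n = \frac{986}{7}$ ($n = - 2 \left(\frac{4}{7} - 71\right) = \left(-2\right) \left(- \frac{493}{7}\right) = \frac{986}{7} \approx 140.86$)
$F{\left(y \right)} = 0$ ($F{\left(y \right)} = 6 \cdot 0 \cdot 3 = 0 \cdot 3 = 0$)
$Y{\left(a \right)} = 54$ ($Y{\left(a \right)} = 3 - 17 \left(-3\right) = 3 - -51 = 3 + 51 = 54$)
$d = -38603$ ($d = -38549 - 54 = -38603$)
$\frac{F{\left(n \right)}}{d} = \frac{0}{-38603} = 0 \left(- \frac{1}{38603}\right) = 0$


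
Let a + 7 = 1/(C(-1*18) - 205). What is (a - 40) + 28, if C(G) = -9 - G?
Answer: -3725/196 ≈ -19.005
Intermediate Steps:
a = -1373/196 (a = -7 + 1/((-9 - (-1)*18) - 205) = -7 + 1/((-9 - 1*(-18)) - 205) = -7 + 1/((-9 + 18) - 205) = -7 + 1/(9 - 205) = -7 + 1/(-196) = -7 - 1/196 = -1373/196 ≈ -7.0051)
(a - 40) + 28 = (-1373/196 - 40) + 28 = -9213/196 + 28 = -3725/196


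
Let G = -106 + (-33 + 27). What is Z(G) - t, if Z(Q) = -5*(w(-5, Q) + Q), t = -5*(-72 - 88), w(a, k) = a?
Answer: -215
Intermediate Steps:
t = 800 (t = -5*(-160) = 800)
G = -112 (G = -106 - 6 = -112)
Z(Q) = 25 - 5*Q (Z(Q) = -5*(-5 + Q) = 25 - 5*Q)
Z(G) - t = (25 - 5*(-112)) - 1*800 = (25 + 560) - 800 = 585 - 800 = -215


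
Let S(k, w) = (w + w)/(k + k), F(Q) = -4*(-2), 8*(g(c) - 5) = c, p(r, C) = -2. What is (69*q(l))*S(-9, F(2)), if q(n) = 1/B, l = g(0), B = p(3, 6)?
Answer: 92/3 ≈ 30.667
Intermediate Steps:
B = -2
g(c) = 5 + c/8
F(Q) = 8
S(k, w) = w/k (S(k, w) = (2*w)/((2*k)) = (2*w)*(1/(2*k)) = w/k)
l = 5 (l = 5 + (⅛)*0 = 5 + 0 = 5)
q(n) = -½ (q(n) = 1/(-2) = -½)
(69*q(l))*S(-9, F(2)) = (69*(-½))*(8/(-9)) = -276*(-1)/9 = -69/2*(-8/9) = 92/3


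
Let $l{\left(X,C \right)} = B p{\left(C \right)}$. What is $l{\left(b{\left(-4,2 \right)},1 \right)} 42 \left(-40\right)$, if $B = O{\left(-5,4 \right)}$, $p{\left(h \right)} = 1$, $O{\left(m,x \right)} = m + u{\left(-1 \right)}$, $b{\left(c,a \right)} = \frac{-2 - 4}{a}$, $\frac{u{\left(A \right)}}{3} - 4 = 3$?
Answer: $-26880$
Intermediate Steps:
$u{\left(A \right)} = 21$ ($u{\left(A \right)} = 12 + 3 \cdot 3 = 12 + 9 = 21$)
$b{\left(c,a \right)} = - \frac{6}{a}$ ($b{\left(c,a \right)} = \frac{-2 - 4}{a} = - \frac{6}{a}$)
$O{\left(m,x \right)} = 21 + m$ ($O{\left(m,x \right)} = m + 21 = 21 + m$)
$B = 16$ ($B = 21 - 5 = 16$)
$l{\left(X,C \right)} = 16$ ($l{\left(X,C \right)} = 16 \cdot 1 = 16$)
$l{\left(b{\left(-4,2 \right)},1 \right)} 42 \left(-40\right) = 16 \cdot 42 \left(-40\right) = 672 \left(-40\right) = -26880$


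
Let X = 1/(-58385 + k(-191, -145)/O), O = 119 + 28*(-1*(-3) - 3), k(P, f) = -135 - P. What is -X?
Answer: 17/992537 ≈ 1.7128e-5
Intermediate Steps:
O = 119 (O = 119 + 28*(3 - 3) = 119 + 28*0 = 119 + 0 = 119)
X = -17/992537 (X = 1/(-58385 + (-135 - 1*(-191))/119) = 1/(-58385 + (-135 + 191)*(1/119)) = 1/(-58385 + 56*(1/119)) = 1/(-58385 + 8/17) = 1/(-992537/17) = -17/992537 ≈ -1.7128e-5)
-X = -1*(-17/992537) = 17/992537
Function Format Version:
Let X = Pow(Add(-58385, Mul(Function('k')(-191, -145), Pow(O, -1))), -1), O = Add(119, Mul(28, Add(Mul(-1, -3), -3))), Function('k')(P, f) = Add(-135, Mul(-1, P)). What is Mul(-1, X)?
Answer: Rational(17, 992537) ≈ 1.7128e-5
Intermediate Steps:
O = 119 (O = Add(119, Mul(28, Add(3, -3))) = Add(119, Mul(28, 0)) = Add(119, 0) = 119)
X = Rational(-17, 992537) (X = Pow(Add(-58385, Mul(Add(-135, Mul(-1, -191)), Pow(119, -1))), -1) = Pow(Add(-58385, Mul(Add(-135, 191), Rational(1, 119))), -1) = Pow(Add(-58385, Mul(56, Rational(1, 119))), -1) = Pow(Add(-58385, Rational(8, 17)), -1) = Pow(Rational(-992537, 17), -1) = Rational(-17, 992537) ≈ -1.7128e-5)
Mul(-1, X) = Mul(-1, Rational(-17, 992537)) = Rational(17, 992537)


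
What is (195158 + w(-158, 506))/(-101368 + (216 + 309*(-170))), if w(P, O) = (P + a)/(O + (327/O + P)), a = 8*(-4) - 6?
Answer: -17214349697/13555905015 ≈ -1.2699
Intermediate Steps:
a = -38 (a = -32 - 6 = -38)
w(P, O) = (-38 + P)/(O + P + 327/O) (w(P, O) = (P - 38)/(O + (327/O + P)) = (-38 + P)/(O + (P + 327/O)) = (-38 + P)/(O + P + 327/O))
(195158 + w(-158, 506))/(-101368 + (216 + 309*(-170))) = (195158 + 506*(-38 - 158)/(327 + 506² + 506*(-158)))/(-101368 + (216 + 309*(-170))) = (195158 + 506*(-196)/(327 + 256036 - 79948))/(-101368 + (216 - 52530)) = (195158 + 506*(-196)/176415)/(-101368 - 52314) = (195158 + 506*(1/176415)*(-196))/(-153682) = (195158 - 99176/176415)*(-1/153682) = (34428699394/176415)*(-1/153682) = -17214349697/13555905015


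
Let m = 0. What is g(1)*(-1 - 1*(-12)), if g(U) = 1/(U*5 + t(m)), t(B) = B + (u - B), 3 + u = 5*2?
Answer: 11/12 ≈ 0.91667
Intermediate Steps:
u = 7 (u = -3 + 5*2 = -3 + 10 = 7)
t(B) = 7 (t(B) = B + (7 - B) = 7)
g(U) = 1/(7 + 5*U) (g(U) = 1/(U*5 + 7) = 1/(5*U + 7) = 1/(7 + 5*U))
g(1)*(-1 - 1*(-12)) = (-1 - 1*(-12))/(7 + 5*1) = (-1 + 12)/(7 + 5) = 11/12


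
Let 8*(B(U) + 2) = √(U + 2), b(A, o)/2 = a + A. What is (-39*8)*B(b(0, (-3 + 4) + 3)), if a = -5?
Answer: 624 - 78*I*√2 ≈ 624.0 - 110.31*I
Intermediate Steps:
b(A, o) = -10 + 2*A (b(A, o) = 2*(-5 + A) = -10 + 2*A)
B(U) = -2 + √(2 + U)/8 (B(U) = -2 + √(U + 2)/8 = -2 + √(2 + U)/8)
(-39*8)*B(b(0, (-3 + 4) + 3)) = (-39*8)*(-2 + √(2 + (-10 + 2*0))/8) = -312*(-2 + √(2 + (-10 + 0))/8) = -312*(-2 + √(2 - 10)/8) = -312*(-2 + √(-8)/8) = -312*(-2 + (2*I*√2)/8) = -312*(-2 + I*√2/4) = 624 - 78*I*√2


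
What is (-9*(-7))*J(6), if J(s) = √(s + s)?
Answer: 126*√3 ≈ 218.24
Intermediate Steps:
J(s) = √2*√s (J(s) = √(2*s) = √2*√s)
(-9*(-7))*J(6) = (-9*(-7))*(√2*√6) = 63*(2*√3) = 126*√3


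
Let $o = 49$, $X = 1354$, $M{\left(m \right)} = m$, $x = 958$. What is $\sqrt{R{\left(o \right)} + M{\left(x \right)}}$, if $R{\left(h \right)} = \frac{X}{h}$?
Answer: $\frac{2 \sqrt{12074}}{7} \approx 31.395$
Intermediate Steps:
$R{\left(h \right)} = \frac{1354}{h}$
$\sqrt{R{\left(o \right)} + M{\left(x \right)}} = \sqrt{\frac{1354}{49} + 958} = \sqrt{\frac{48296}{49}} = \frac{2 \sqrt{12074}}{7}$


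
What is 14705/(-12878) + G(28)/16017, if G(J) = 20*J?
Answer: -228318305/206266926 ≈ -1.1069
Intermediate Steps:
14705/(-12878) + G(28)/16017 = 14705/(-12878) + (20*28)/16017 = 14705*(-1/12878) + 560*(1/16017) = -14705/12878 + 560/16017 = -228318305/206266926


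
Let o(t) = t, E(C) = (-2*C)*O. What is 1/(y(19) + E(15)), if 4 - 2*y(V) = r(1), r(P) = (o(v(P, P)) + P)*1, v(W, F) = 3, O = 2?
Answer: -1/60 ≈ -0.016667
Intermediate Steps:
E(C) = -4*C (E(C) = -2*C*2 = -4*C)
r(P) = 3 + P (r(P) = (3 + P)*1 = 3 + P)
y(V) = 0 (y(V) = 2 - (3 + 1)/2 = 2 - ½*4 = 2 - 2 = 0)
1/(y(19) + E(15)) = 1/(0 - 4*15) = 1/(0 - 60) = 1/(-60) = -1/60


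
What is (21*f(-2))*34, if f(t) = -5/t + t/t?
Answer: 2499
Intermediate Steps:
f(t) = 1 - 5/t (f(t) = -5/t + 1 = 1 - 5/t)
(21*f(-2))*34 = (21*((-5 - 2)/(-2)))*34 = (21*(-1/2*(-7)))*34 = (21*(7/2))*34 = (147/2)*34 = 2499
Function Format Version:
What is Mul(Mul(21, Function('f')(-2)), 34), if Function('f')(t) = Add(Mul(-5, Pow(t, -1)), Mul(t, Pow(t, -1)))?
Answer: 2499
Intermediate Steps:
Function('f')(t) = Add(1, Mul(-5, Pow(t, -1))) (Function('f')(t) = Add(Mul(-5, Pow(t, -1)), 1) = Add(1, Mul(-5, Pow(t, -1))))
Mul(Mul(21, Function('f')(-2)), 34) = Mul(Mul(21, Mul(Pow(-2, -1), Add(-5, -2))), 34) = Mul(Mul(21, Mul(Rational(-1, 2), -7)), 34) = Mul(Mul(21, Rational(7, 2)), 34) = Mul(Rational(147, 2), 34) = 2499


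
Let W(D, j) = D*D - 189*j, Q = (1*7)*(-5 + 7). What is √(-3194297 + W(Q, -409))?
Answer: 80*I*√487 ≈ 1765.4*I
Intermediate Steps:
Q = 14 (Q = 7*2 = 14)
W(D, j) = D² - 189*j
√(-3194297 + W(Q, -409)) = √(-3194297 + (14² - 189*(-409))) = √(-3194297 + (196 + 77301)) = √(-3194297 + 77497) = √(-3116800) = 80*I*√487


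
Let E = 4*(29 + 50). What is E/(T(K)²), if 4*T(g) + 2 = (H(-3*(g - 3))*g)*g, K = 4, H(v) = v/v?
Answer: 1264/49 ≈ 25.796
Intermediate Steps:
H(v) = 1
T(g) = -½ + g²/4 (T(g) = -½ + ((1*g)*g)/4 = -½ + (g*g)/4 = -½ + g²/4)
E = 316 (E = 4*79 = 316)
E/(T(K)²) = 316/((-½ + (¼)*4²)²) = 316/((-½ + (¼)*16)²) = 316/((-½ + 4)²) = 316/((7/2)²) = 316/(49/4) = 316*(4/49) = 1264/49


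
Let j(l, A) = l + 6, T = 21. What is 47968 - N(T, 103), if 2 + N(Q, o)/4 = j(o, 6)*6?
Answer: 45360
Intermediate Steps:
j(l, A) = 6 + l
N(Q, o) = 136 + 24*o (N(Q, o) = -8 + 4*((6 + o)*6) = -8 + 4*(36 + 6*o) = -8 + (144 + 24*o) = 136 + 24*o)
47968 - N(T, 103) = 47968 - (136 + 24*103) = 47968 - (136 + 2472) = 47968 - 1*2608 = 47968 - 2608 = 45360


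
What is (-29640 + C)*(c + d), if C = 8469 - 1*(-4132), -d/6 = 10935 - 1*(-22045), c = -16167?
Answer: 3647146833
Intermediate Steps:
d = -197880 (d = -6*(10935 - 1*(-22045)) = -6*(10935 + 22045) = -6*32980 = -197880)
C = 12601 (C = 8469 + 4132 = 12601)
(-29640 + C)*(c + d) = (-29640 + 12601)*(-16167 - 197880) = -17039*(-214047) = 3647146833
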